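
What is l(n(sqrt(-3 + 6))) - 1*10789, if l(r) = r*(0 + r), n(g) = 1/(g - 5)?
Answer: -1305462/121 + 5*sqrt(3)/242 ≈ -10789.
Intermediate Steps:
n(g) = 1/(-5 + g)
l(r) = r**2 (l(r) = r*r = r**2)
l(n(sqrt(-3 + 6))) - 1*10789 = (1/(-5 + sqrt(-3 + 6)))**2 - 1*10789 = (1/(-5 + sqrt(3)))**2 - 10789 = (-5 + sqrt(3))**(-2) - 10789 = -10789 + (-5 + sqrt(3))**(-2)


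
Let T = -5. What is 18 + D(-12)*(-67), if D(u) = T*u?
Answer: -4002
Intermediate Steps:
D(u) = -5*u
18 + D(-12)*(-67) = 18 - 5*(-12)*(-67) = 18 + 60*(-67) = 18 - 4020 = -4002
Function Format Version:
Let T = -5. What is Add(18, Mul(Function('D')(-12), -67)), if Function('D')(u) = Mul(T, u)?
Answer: -4002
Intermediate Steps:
Function('D')(u) = Mul(-5, u)
Add(18, Mul(Function('D')(-12), -67)) = Add(18, Mul(Mul(-5, -12), -67)) = Add(18, Mul(60, -67)) = Add(18, -4020) = -4002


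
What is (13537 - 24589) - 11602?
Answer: -22654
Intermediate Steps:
(13537 - 24589) - 11602 = -11052 - 11602 = -22654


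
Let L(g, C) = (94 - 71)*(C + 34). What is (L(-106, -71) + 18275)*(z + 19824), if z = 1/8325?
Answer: 319507374736/925 ≈ 3.4541e+8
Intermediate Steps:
L(g, C) = 782 + 23*C (L(g, C) = 23*(34 + C) = 782 + 23*C)
z = 1/8325 ≈ 0.00012012
(L(-106, -71) + 18275)*(z + 19824) = ((782 + 23*(-71)) + 18275)*(1/8325 + 19824) = ((782 - 1633) + 18275)*(165034801/8325) = (-851 + 18275)*(165034801/8325) = 17424*(165034801/8325) = 319507374736/925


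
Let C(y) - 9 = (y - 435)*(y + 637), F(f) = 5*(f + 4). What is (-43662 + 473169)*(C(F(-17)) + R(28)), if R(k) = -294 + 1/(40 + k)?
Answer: -8361375552153/68 ≈ -1.2296e+11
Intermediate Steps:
F(f) = 20 + 5*f (F(f) = 5*(4 + f) = 20 + 5*f)
C(y) = 9 + (-435 + y)*(637 + y) (C(y) = 9 + (y - 435)*(y + 637) = 9 + (-435 + y)*(637 + y))
(-43662 + 473169)*(C(F(-17)) + R(28)) = (-43662 + 473169)*((-277086 + (20 + 5*(-17))² + 202*(20 + 5*(-17))) + (-11759 - 294*28)/(40 + 28)) = 429507*((-277086 + (20 - 85)² + 202*(20 - 85)) + (-11759 - 8232)/68) = 429507*((-277086 + (-65)² + 202*(-65)) + (1/68)*(-19991)) = 429507*((-277086 + 4225 - 13130) - 19991/68) = 429507*(-285991 - 19991/68) = 429507*(-19467379/68) = -8361375552153/68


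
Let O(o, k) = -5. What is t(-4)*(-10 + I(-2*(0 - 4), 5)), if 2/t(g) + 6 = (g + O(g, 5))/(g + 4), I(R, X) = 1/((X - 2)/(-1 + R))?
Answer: 0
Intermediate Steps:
I(R, X) = (-1 + R)/(-2 + X) (I(R, X) = 1/((-2 + X)/(-1 + R)) = (-1 + R)/(-2 + X))
t(g) = 2/(-6 + (-5 + g)/(4 + g)) (t(g) = 2/(-6 + (g - 5)/(g + 4)) = 2/(-6 + (-5 + g)/(4 + g)))
t(-4)*(-10 + I(-2*(0 - 4), 5)) = (2*(-4 - 1*(-4))/(29 + 5*(-4)))*(-10 + (-1 - 2*(0 - 4))/(-2 + 5)) = (2*(-4 + 4)/(29 - 20))*(-10 + (-1 - 2*(-4))/3) = (2*0/9)*(-10 + (-1 + 8)/3) = (2*(1/9)*0)*(-10 + (1/3)*7) = 0*(-10 + 7/3) = 0*(-23/3) = 0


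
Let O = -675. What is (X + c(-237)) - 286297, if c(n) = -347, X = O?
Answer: -287319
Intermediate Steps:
X = -675
(X + c(-237)) - 286297 = (-675 - 347) - 286297 = -1022 - 286297 = -287319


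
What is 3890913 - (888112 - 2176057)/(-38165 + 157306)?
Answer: 463568553678/119141 ≈ 3.8909e+6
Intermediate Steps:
3890913 - (888112 - 2176057)/(-38165 + 157306) = 3890913 - (-1287945)/119141 = 3890913 - 1*(-1287945/119141) = 3890913 + 1287945/119141 = 463568553678/119141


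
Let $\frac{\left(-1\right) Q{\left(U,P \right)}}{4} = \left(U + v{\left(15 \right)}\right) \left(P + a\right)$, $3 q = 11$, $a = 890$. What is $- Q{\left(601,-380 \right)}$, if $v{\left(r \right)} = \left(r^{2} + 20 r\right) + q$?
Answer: $2304520$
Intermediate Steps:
$q = \frac{11}{3}$ ($q = \frac{1}{3} \cdot 11 = \frac{11}{3} \approx 3.6667$)
$v{\left(r \right)} = \frac{11}{3} + r^{2} + 20 r$ ($v{\left(r \right)} = \left(r^{2} + 20 r\right) + \frac{11}{3} = \frac{11}{3} + r^{2} + 20 r$)
$Q{\left(U,P \right)} = - 4 \left(890 + P\right) \left(\frac{1586}{3} + U\right)$ ($Q{\left(U,P \right)} = - 4 \left(U + \left(\frac{11}{3} + 15^{2} + 20 \cdot 15\right)\right) \left(P + 890\right) = - 4 \left(U + \left(\frac{11}{3} + 225 + 300\right)\right) \left(890 + P\right) = - 4 \left(U + \frac{1586}{3}\right) \left(890 + P\right) = - 4 \left(\frac{1586}{3} + U\right) \left(890 + P\right) = - 4 \left(890 + P\right) \left(\frac{1586}{3} + U\right)$)
$- Q{\left(601,-380 \right)} = - (- \frac{5646160}{3} - 2139560 - - \frac{2410720}{3} - \left(-1520\right) 601) = - (- \frac{5646160}{3} - 2139560 + \frac{2410720}{3} + 913520) = \left(-1\right) \left(-2304520\right) = 2304520$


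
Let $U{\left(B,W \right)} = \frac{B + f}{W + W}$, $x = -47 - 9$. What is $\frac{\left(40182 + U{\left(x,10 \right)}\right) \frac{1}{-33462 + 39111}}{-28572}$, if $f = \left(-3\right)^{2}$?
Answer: $- \frac{114799}{461152080} \approx -0.00024894$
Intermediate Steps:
$f = 9$
$x = -56$ ($x = -47 - 9 = -56$)
$U{\left(B,W \right)} = \frac{9 + B}{2 W}$ ($U{\left(B,W \right)} = \frac{B + 9}{W + W} = \frac{9 + B}{2 W}$)
$\frac{\left(40182 + U{\left(x,10 \right)}\right) \frac{1}{-33462 + 39111}}{-28572} = \frac{\left(40182 + \frac{9 - 56}{2 \cdot 10}\right) \frac{1}{-33462 + 39111}}{-28572} = \frac{40182 + \frac{1}{2} \cdot \frac{1}{10} \left(-47\right)}{5649} \left(- \frac{1}{28572}\right) = \left(40182 - \frac{47}{20}\right) \frac{1}{5649} \left(- \frac{1}{28572}\right) = \frac{803593}{20} \cdot \frac{1}{5649} \left(- \frac{1}{28572}\right) = \frac{114799}{16140} \left(- \frac{1}{28572}\right) = - \frac{114799}{461152080}$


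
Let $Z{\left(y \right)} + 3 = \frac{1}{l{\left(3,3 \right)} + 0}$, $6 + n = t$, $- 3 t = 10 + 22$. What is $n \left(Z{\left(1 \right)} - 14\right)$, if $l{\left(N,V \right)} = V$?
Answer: $\frac{2500}{9} \approx 277.78$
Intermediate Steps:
$t = - \frac{32}{3}$ ($t = - \frac{10 + 22}{3} = \left(- \frac{1}{3}\right) 32 = - \frac{32}{3} \approx -10.667$)
$n = - \frac{50}{3}$ ($n = -6 - \frac{32}{3} = - \frac{50}{3} \approx -16.667$)
$Z{\left(y \right)} = - \frac{8}{3}$ ($Z{\left(y \right)} = -3 + \frac{1}{3 + 0} = -3 + \frac{1}{3} = - \frac{8}{3}$)
$n \left(Z{\left(1 \right)} - 14\right) = - \frac{50 \left(- \frac{8}{3} - 14\right)}{3} = \left(- \frac{50}{3}\right) \left(- \frac{50}{3}\right) = \frac{2500}{9}$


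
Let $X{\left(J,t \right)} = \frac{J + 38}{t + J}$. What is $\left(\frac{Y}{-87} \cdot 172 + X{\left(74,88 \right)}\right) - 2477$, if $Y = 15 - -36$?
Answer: $- \frac{6053693}{2349} \approx -2577.1$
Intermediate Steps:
$Y = 51$ ($Y = 15 + 36 = 51$)
$X{\left(J,t \right)} = \frac{38 + J}{J + t}$
$\left(\frac{Y}{-87} \cdot 172 + X{\left(74,88 \right)}\right) - 2477 = \left(\frac{51}{-87} \cdot 172 + \frac{38 + 74}{74 + 88}\right) - 2477 = \left(51 \left(- \frac{1}{87}\right) 172 + \frac{1}{162} \cdot 112\right) - 2477 = \left(\left(- \frac{17}{29}\right) 172 + \frac{1}{162} \cdot 112\right) - 2477 = \left(- \frac{2924}{29} + \frac{56}{81}\right) - 2477 = - \frac{235220}{2349} - 2477 = - \frac{6053693}{2349}$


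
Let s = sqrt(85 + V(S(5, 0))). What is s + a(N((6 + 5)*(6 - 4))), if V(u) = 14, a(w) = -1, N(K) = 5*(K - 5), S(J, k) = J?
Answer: -1 + 3*sqrt(11) ≈ 8.9499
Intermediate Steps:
N(K) = -25 + 5*K (N(K) = 5*(-5 + K) = -25 + 5*K)
s = 3*sqrt(11) (s = sqrt(85 + 14) = sqrt(99) = 3*sqrt(11) ≈ 9.9499)
s + a(N((6 + 5)*(6 - 4))) = 3*sqrt(11) - 1 = -1 + 3*sqrt(11)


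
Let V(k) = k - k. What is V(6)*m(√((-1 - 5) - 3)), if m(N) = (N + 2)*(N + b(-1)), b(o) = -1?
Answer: 0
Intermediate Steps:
V(k) = 0
m(N) = (-1 + N)*(2 + N) (m(N) = (N + 2)*(N - 1) = (2 + N)*(-1 + N) = (-1 + N)*(2 + N))
V(6)*m(√((-1 - 5) - 3)) = 0*(-2 + √((-1 - 5) - 3) + (√((-1 - 5) - 3))²) = 0*(-2 + √(-6 - 3) + (√(-6 - 3))²) = 0*(-2 + √(-9) + (√(-9))²) = 0*(-2 + 3*I + (3*I)²) = 0*(-2 + 3*I - 9) = 0*(-11 + 3*I) = 0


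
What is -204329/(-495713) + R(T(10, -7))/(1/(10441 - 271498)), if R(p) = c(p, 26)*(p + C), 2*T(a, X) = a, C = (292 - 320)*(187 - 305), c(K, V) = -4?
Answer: 1712862138816605/495713 ≈ 3.4553e+9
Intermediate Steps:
C = 3304 (C = -28*(-118) = 3304)
T(a, X) = a/2
R(p) = -13216 - 4*p (R(p) = -4*(p + 3304) = -4*(3304 + p) = -13216 - 4*p)
-204329/(-495713) + R(T(10, -7))/(1/(10441 - 271498)) = -204329/(-495713) + (-13216 - 2*10)/(1/(10441 - 271498)) = -204329*(-1/495713) + (-13216 - 4*5)/(1/(-261057)) = 204329/495713 + (-13216 - 20)/(-1/261057) = 204329/495713 - 13236*(-261057) = 204329/495713 + 3455350452 = 1712862138816605/495713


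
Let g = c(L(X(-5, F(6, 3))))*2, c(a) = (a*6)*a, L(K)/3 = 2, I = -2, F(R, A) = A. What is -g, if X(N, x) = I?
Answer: -432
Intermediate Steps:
X(N, x) = -2
L(K) = 6 (L(K) = 3*2 = 6)
c(a) = 6*a² (c(a) = (6*a)*a = 6*a²)
g = 432 (g = (6*6²)*2 = (6*36)*2 = 216*2 = 432)
-g = -1*432 = -432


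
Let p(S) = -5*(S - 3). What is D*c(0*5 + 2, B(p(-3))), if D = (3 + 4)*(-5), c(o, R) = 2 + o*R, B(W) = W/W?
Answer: -140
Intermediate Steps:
p(S) = 15 - 5*S (p(S) = -5*(-3 + S) = 15 - 5*S)
B(W) = 1
c(o, R) = 2 + R*o
D = -35 (D = 7*(-5) = -35)
D*c(0*5 + 2, B(p(-3))) = -35*(2 + 1*(0*5 + 2)) = -35*(2 + 1*(0 + 2)) = -35*(2 + 1*2) = -35*(2 + 2) = -35*4 = -140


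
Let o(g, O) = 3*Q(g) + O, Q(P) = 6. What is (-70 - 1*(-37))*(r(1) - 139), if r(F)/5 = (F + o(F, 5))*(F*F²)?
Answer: 627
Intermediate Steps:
o(g, O) = 18 + O (o(g, O) = 3*6 + O = 18 + O)
r(F) = 5*F³*(23 + F) (r(F) = 5*((F + (18 + 5))*(F*F²)) = 5*((F + 23)*F³) = 5*((23 + F)*F³) = 5*(F³*(23 + F)) = 5*F³*(23 + F))
(-70 - 1*(-37))*(r(1) - 139) = (-70 - 1*(-37))*(5*1³*(23 + 1) - 139) = (-70 + 37)*(5*1*24 - 139) = -33*(120 - 139) = -33*(-19) = 627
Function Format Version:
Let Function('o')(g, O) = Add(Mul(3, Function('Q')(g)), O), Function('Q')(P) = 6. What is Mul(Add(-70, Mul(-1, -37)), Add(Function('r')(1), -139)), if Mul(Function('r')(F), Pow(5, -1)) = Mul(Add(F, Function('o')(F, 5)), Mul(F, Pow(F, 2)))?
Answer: 627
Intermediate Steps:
Function('o')(g, O) = Add(18, O) (Function('o')(g, O) = Add(Mul(3, 6), O) = Add(18, O))
Function('r')(F) = Mul(5, Pow(F, 3), Add(23, F)) (Function('r')(F) = Mul(5, Mul(Add(F, Add(18, 5)), Mul(F, Pow(F, 2)))) = Mul(5, Mul(Add(F, 23), Pow(F, 3))) = Mul(5, Mul(Add(23, F), Pow(F, 3))) = Mul(5, Mul(Pow(F, 3), Add(23, F))) = Mul(5, Pow(F, 3), Add(23, F)))
Mul(Add(-70, Mul(-1, -37)), Add(Function('r')(1), -139)) = Mul(Add(-70, Mul(-1, -37)), Add(Mul(5, Pow(1, 3), Add(23, 1)), -139)) = Mul(Add(-70, 37), Add(Mul(5, 1, 24), -139)) = Mul(-33, Add(120, -139)) = Mul(-33, -19) = 627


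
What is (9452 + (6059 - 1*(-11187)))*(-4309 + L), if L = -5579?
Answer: -263989824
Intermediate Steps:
(9452 + (6059 - 1*(-11187)))*(-4309 + L) = (9452 + (6059 - 1*(-11187)))*(-4309 - 5579) = (9452 + (6059 + 11187))*(-9888) = (9452 + 17246)*(-9888) = 26698*(-9888) = -263989824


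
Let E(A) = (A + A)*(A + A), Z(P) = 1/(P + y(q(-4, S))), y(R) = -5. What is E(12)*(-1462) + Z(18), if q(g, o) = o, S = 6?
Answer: -10947455/13 ≈ -8.4211e+5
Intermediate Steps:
Z(P) = 1/(-5 + P) (Z(P) = 1/(P - 5) = 1/(-5 + P))
E(A) = 4*A**2 (E(A) = (2*A)*(2*A) = 4*A**2)
E(12)*(-1462) + Z(18) = (4*12**2)*(-1462) + 1/(-5 + 18) = (4*144)*(-1462) + 1/13 = 576*(-1462) + 1/13 = -842112 + 1/13 = -10947455/13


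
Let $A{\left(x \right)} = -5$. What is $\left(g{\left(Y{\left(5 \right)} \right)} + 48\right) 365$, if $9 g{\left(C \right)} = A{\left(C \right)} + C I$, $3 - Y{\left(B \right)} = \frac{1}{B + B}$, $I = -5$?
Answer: $\frac{100375}{6} \approx 16729.0$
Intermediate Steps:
$Y{\left(B \right)} = 3 - \frac{1}{2 B}$ ($Y{\left(B \right)} = 3 - \frac{1}{B + B} = 3 - \frac{1}{2 B}$)
$g{\left(C \right)} = - \frac{5}{9} - \frac{5 C}{9}$ ($g{\left(C \right)} = \frac{-5 + C \left(-5\right)}{9} = \frac{-5 - 5 C}{9} = - \frac{5}{9} - \frac{5 C}{9}$)
$\left(g{\left(Y{\left(5 \right)} \right)} + 48\right) 365 = \left(\left(- \frac{5}{9} - \frac{5 \left(3 - \frac{1}{2 \cdot 5}\right)}{9}\right) + 48\right) 365 = \left(\left(- \frac{5}{9} - \frac{5 \left(3 - \frac{1}{10}\right)}{9}\right) + 48\right) 365 = \left(\left(- \frac{5}{9} - \frac{29}{18}\right) + 48\right) 365 = \left(- \frac{13}{6} + 48\right) 365 = \frac{275}{6} \cdot 365 = \frac{100375}{6}$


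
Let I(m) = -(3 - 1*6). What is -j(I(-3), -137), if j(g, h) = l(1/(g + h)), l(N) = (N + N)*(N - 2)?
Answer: -269/8978 ≈ -0.029962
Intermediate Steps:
l(N) = 2*N*(-2 + N) (l(N) = (2*N)*(-2 + N) = 2*N*(-2 + N))
I(m) = 3 (I(m) = -(3 - 6) = -1*(-3) = 3)
j(g, h) = 2*(-2 + 1/(g + h))/(g + h)
-j(I(-3), -137) = -2*(1 - 2*3 - 2*(-137))/(3 - 137)**2 = -2*(1 - 6 + 274)/(-134)**2 = -2*269/17956 = -1*269/8978 = -269/8978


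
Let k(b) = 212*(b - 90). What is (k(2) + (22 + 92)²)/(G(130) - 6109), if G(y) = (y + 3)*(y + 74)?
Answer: -5660/21023 ≈ -0.26923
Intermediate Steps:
k(b) = -19080 + 212*b (k(b) = 212*(-90 + b) = -19080 + 212*b)
G(y) = (3 + y)*(74 + y)
(k(2) + (22 + 92)²)/(G(130) - 6109) = ((-19080 + 212*2) + (22 + 92)²)/((222 + 130² + 77*130) - 6109) = ((-19080 + 424) + 114²)/((222 + 16900 + 10010) - 6109) = (-18656 + 12996)/(27132 - 6109) = -5660/21023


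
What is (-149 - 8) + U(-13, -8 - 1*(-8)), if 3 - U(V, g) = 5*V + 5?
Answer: -94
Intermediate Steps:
U(V, g) = -2 - 5*V (U(V, g) = 3 - (5*V + 5) = 3 - (5 + 5*V) = 3 + (-5 - 5*V) = -2 - 5*V)
(-149 - 8) + U(-13, -8 - 1*(-8)) = (-149 - 8) + (-2 - 5*(-13)) = -157 + (-2 + 65) = -157 + 63 = -94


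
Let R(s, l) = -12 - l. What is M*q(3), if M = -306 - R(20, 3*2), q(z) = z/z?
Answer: -288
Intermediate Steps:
q(z) = 1
M = -288 (M = -306 - (-12 - 3*2) = -306 - (-12 - 1*6) = -306 - (-12 - 6) = -306 - 1*(-18) = -306 + 18 = -288)
M*q(3) = -288*1 = -288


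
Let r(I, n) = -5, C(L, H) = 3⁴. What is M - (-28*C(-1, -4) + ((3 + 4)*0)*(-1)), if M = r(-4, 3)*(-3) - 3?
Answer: 2280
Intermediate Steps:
C(L, H) = 81
M = 12 (M = -5*(-3) - 3 = 15 - 3 = 12)
M - (-28*C(-1, -4) + ((3 + 4)*0)*(-1)) = 12 - (-28*81 + ((3 + 4)*0)*(-1)) = 12 - (-2268 + (7*0)*(-1)) = 12 - (-2268 + 0*(-1)) = 12 - (-2268 + 0) = 12 - 1*(-2268) = 12 + 2268 = 2280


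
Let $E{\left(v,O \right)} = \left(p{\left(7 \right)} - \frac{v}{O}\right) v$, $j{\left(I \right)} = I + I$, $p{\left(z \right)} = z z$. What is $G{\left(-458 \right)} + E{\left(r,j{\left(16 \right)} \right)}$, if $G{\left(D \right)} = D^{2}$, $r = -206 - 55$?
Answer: $\frac{6235079}{32} \approx 1.9485 \cdot 10^{5}$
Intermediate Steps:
$p{\left(z \right)} = z^{2}$
$r = -261$ ($r = -206 - 55 = -261$)
$j{\left(I \right)} = 2 I$
$E{\left(v,O \right)} = v \left(49 - \frac{v}{O}\right)$ ($E{\left(v,O \right)} = \left(7^{2} - \frac{v}{O}\right) v = \left(49 - \frac{v}{O}\right) v = v \left(49 - \frac{v}{O}\right)$)
$G{\left(-458 \right)} + E{\left(r,j{\left(16 \right)} \right)} = \left(-458\right)^{2} - \frac{261 \left(\left(-1\right) \left(-261\right) + 49 \cdot 2 \cdot 16\right)}{2 \cdot 16} = 209764 - \frac{261 \left(261 + 49 \cdot 32\right)}{32} = 209764 - \frac{261 \left(261 + 1568\right)}{32} = 209764 - \frac{261}{32} \cdot 1829 = 209764 - \frac{477369}{32} = \frac{6235079}{32}$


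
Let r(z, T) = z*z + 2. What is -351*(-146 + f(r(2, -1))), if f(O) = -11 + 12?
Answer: 50895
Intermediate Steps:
r(z, T) = 2 + z² (r(z, T) = z² + 2 = 2 + z²)
f(O) = 1
-351*(-146 + f(r(2, -1))) = -351*(-146 + 1) = -351*(-145) = 50895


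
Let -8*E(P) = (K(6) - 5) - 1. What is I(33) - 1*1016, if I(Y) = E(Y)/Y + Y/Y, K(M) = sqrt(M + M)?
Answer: -44659/44 - sqrt(3)/132 ≈ -1015.0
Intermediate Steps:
K(M) = sqrt(2)*sqrt(M) (K(M) = sqrt(2*M) = sqrt(2)*sqrt(M))
E(P) = 3/4 - sqrt(3)/4 (E(P) = -((sqrt(2)*sqrt(6) - 5) - 1)/8 = -((2*sqrt(3) - 5) - 1)/8 = -((-5 + 2*sqrt(3)) - 1)/8 = -(-6 + 2*sqrt(3))/8 = 3/4 - sqrt(3)/4)
I(Y) = 1 + (3/4 - sqrt(3)/4)/Y (I(Y) = (3/4 - sqrt(3)/4)/Y + Y/Y = (3/4 - sqrt(3)/4)/Y + 1 = 1 + (3/4 - sqrt(3)/4)/Y)
I(33) - 1*1016 = (1/4)*(3 - sqrt(3) + 4*33)/33 - 1*1016 = (1/4)*(1/33)*(3 - sqrt(3) + 132) - 1016 = (1/4)*(1/33)*(135 - sqrt(3)) - 1016 = (45/44 - sqrt(3)/132) - 1016 = -44659/44 - sqrt(3)/132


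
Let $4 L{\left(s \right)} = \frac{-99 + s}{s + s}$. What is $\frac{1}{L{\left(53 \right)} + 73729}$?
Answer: $\frac{212}{15630525} \approx 1.3563 \cdot 10^{-5}$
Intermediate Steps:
$L{\left(s \right)} = \frac{-99 + s}{8 s}$ ($L{\left(s \right)} = \frac{\left(-99 + s\right) \frac{1}{s + s}}{4} = \frac{\left(-99 + s\right) \frac{1}{2 s}}{4} = \frac{\frac{1}{2} \frac{1}{s} \left(-99 + s\right)}{4} = \frac{-99 + s}{8 s}$)
$\frac{1}{L{\left(53 \right)} + 73729} = \frac{1}{\frac{-99 + 53}{8 \cdot 53} + 73729} = \frac{1}{\frac{1}{8} \cdot \frac{1}{53} \left(-46\right) + 73729} = \frac{1}{- \frac{23}{212} + 73729} = \frac{1}{\frac{15630525}{212}} = \frac{212}{15630525}$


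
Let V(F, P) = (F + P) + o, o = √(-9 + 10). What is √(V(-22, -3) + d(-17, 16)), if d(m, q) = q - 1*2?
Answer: I*√10 ≈ 3.1623*I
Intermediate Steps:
d(m, q) = -2 + q (d(m, q) = q - 2 = -2 + q)
o = 1 (o = √1 = 1)
V(F, P) = 1 + F + P (V(F, P) = (F + P) + 1 = 1 + F + P)
√(V(-22, -3) + d(-17, 16)) = √((1 - 22 - 3) + (-2 + 16)) = √(-24 + 14) = √(-10) = I*√10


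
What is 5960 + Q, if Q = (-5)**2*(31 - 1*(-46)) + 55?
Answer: 7940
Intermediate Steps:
Q = 1980 (Q = 25*(31 + 46) + 55 = 25*77 + 55 = 1925 + 55 = 1980)
5960 + Q = 5960 + 1980 = 7940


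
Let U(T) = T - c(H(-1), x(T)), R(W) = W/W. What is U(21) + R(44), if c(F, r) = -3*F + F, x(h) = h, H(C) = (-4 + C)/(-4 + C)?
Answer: 24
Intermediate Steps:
H(C) = 1
R(W) = 1
c(F, r) = -2*F
U(T) = 2 + T (U(T) = T - (-2) = T - 1*(-2) = T + 2 = 2 + T)
U(21) + R(44) = (2 + 21) + 1 = 23 + 1 = 24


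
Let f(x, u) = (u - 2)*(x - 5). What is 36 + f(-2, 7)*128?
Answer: -4444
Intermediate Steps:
f(x, u) = (-5 + x)*(-2 + u) (f(x, u) = (-2 + u)*(-5 + x) = (-5 + x)*(-2 + u))
36 + f(-2, 7)*128 = 36 + (10 - 5*7 - 2*(-2) + 7*(-2))*128 = 36 + (10 - 35 + 4 - 14)*128 = 36 - 35*128 = 36 - 4480 = -4444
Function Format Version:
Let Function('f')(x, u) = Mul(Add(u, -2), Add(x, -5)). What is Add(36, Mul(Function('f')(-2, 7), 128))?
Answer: -4444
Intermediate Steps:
Function('f')(x, u) = Mul(Add(-5, x), Add(-2, u)) (Function('f')(x, u) = Mul(Add(-2, u), Add(-5, x)) = Mul(Add(-5, x), Add(-2, u)))
Add(36, Mul(Function('f')(-2, 7), 128)) = Add(36, Mul(Add(10, Mul(-5, 7), Mul(-2, -2), Mul(7, -2)), 128)) = Add(36, Mul(Add(10, -35, 4, -14), 128)) = Add(36, Mul(-35, 128)) = Add(36, -4480) = -4444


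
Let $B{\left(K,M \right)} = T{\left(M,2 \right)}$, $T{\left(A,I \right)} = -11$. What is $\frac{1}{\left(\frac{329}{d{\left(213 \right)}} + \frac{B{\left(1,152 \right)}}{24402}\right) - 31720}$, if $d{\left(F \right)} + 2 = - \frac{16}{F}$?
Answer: $- \frac{2696421}{85957980074} \approx -3.1369 \cdot 10^{-5}$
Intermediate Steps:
$B{\left(K,M \right)} = -11$
$d{\left(F \right)} = -2 - \frac{16}{F}$
$\frac{1}{\left(\frac{329}{d{\left(213 \right)}} + \frac{B{\left(1,152 \right)}}{24402}\right) - 31720} = \frac{1}{\left(\frac{329}{-2 - \frac{16}{213}} - \frac{11}{24402}\right) - 31720} = \frac{1}{\left(\frac{329}{- \frac{442}{213}} - \frac{11}{24402}\right) - 31720} = \frac{1}{\left(329 \left(- \frac{213}{442}\right) - \frac{11}{24402}\right) - 31720} = \frac{1}{\left(- \frac{70077}{442} - \frac{11}{24402}\right) - 31720} = \frac{1}{- \frac{427505954}{2696421} - 31720} = \frac{1}{- \frac{85957980074}{2696421}} = - \frac{2696421}{85957980074}$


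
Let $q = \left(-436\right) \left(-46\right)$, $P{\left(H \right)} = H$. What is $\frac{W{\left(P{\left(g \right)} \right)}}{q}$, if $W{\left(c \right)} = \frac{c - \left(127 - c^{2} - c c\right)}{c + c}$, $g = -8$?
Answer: $\frac{7}{320896} \approx 2.1814 \cdot 10^{-5}$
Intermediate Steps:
$q = 20056$
$W{\left(c \right)} = \frac{-127 + c + 2 c^{2}}{2 c}$ ($W{\left(c \right)} = \frac{c + \left(\left(c^{2} + c^{2}\right) - 127\right)}{2 c} = \left(c + \left(2 c^{2} - 127\right)\right) \frac{1}{2 c} = \left(c + \left(-127 + 2 c^{2}\right)\right) \frac{1}{2 c} = \left(-127 + c + 2 c^{2}\right) \frac{1}{2 c} = \frac{-127 + c + 2 c^{2}}{2 c}$)
$\frac{W{\left(P{\left(g \right)} \right)}}{q} = \frac{\frac{1}{2} - 8 - \frac{127}{2 \left(-8\right)}}{20056} = \left(\frac{1}{2} - 8 - - \frac{127}{16}\right) \frac{1}{20056} = \left(\frac{1}{2} - 8 + \frac{127}{16}\right) \frac{1}{20056} = \frac{7}{16} \cdot \frac{1}{20056} = \frac{7}{320896}$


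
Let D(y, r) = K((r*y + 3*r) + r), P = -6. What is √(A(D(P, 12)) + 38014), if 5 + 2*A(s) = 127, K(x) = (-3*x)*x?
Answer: 5*√1523 ≈ 195.13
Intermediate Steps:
K(x) = -3*x²
D(y, r) = -3*(4*r + r*y)² (D(y, r) = -3*((r*y + 3*r) + r)² = -3*((3*r + r*y) + r)² = -3*(4*r + r*y)²)
A(s) = 61 (A(s) = -5/2 + (½)*127 = -5/2 + 127/2 = 61)
√(A(D(P, 12)) + 38014) = √(61 + 38014) = √38075 = 5*√1523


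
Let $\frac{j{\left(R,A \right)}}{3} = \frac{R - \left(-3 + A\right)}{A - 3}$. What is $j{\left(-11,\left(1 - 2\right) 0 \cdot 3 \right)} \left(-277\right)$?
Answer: $-2216$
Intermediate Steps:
$j{\left(R,A \right)} = \frac{3 \left(3 + R - A\right)}{-3 + A}$ ($j{\left(R,A \right)} = 3 \frac{R - \left(-3 + A\right)}{A - 3} = 3 \frac{R - \left(-3 + A\right)}{-3 + A} = 3 \frac{3 + R - A}{-3 + A} = \frac{3 \left(3 + R - A\right)}{-3 + A}$)
$j{\left(-11,\left(1 - 2\right) 0 \cdot 3 \right)} \left(-277\right) = \frac{3 \left(3 - 11 - \left(1 - 2\right) 0 \cdot 3\right)}{-3 + \left(1 - 2\right) 0 \cdot 3} \left(-277\right) = \frac{3 \left(3 - 11 - \left(-1\right) 0 \cdot 3\right)}{-3 + \left(-1\right) 0 \cdot 3} \left(-277\right) = \frac{3 \left(3 - 11 - 0 \cdot 3\right)}{-3 + 0 \cdot 3} \left(-277\right) = \frac{3 \left(3 - 11 - 0\right)}{-3 + 0} \left(-277\right) = \frac{3 \left(3 - 11 + 0\right)}{-3} \left(-277\right) = 3 \left(- \frac{1}{3}\right) \left(-8\right) \left(-277\right) = 8 \left(-277\right) = -2216$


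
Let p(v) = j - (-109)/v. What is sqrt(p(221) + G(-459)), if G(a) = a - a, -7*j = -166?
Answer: 3*sqrt(6437067)/1547 ≈ 4.9201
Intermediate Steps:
j = 166/7 (j = -1/7*(-166) = 166/7 ≈ 23.714)
G(a) = 0
p(v) = 166/7 + 109/v (p(v) = 166/7 - (-109)/v = 166/7 + 109/v)
sqrt(p(221) + G(-459)) = sqrt((166/7 + 109/221) + 0) = sqrt(37449/1547 + 0) = sqrt(37449/1547) = 3*sqrt(6437067)/1547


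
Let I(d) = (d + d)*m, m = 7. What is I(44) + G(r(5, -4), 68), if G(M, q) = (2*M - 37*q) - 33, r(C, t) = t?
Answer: -1941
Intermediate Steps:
I(d) = 14*d (I(d) = (d + d)*7 = (2*d)*7 = 14*d)
G(M, q) = -33 - 37*q + 2*M (G(M, q) = (-37*q + 2*M) - 33 = -33 - 37*q + 2*M)
I(44) + G(r(5, -4), 68) = 14*44 + (-33 - 37*68 + 2*(-4)) = 616 + (-33 - 2516 - 8) = 616 - 2557 = -1941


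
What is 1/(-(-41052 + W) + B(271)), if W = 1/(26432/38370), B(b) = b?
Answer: 13216/546105583 ≈ 2.4200e-5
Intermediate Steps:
W = 19185/13216 (W = 1/(26432*(1/38370)) = 1/(13216/19185) = 19185/13216 ≈ 1.4516)
1/(-(-41052 + W) + B(271)) = 1/(-(-41052 + 19185/13216) + 271) = 1/(-1*(-542524047/13216) + 271) = 1/(542524047/13216 + 271) = 1/(546105583/13216) = 13216/546105583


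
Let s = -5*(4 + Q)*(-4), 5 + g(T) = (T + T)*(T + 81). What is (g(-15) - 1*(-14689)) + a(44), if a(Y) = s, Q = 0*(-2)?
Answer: 12784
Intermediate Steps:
Q = 0
g(T) = -5 + 2*T*(81 + T) (g(T) = -5 + (T + T)*(T + 81) = -5 + (2*T)*(81 + T) = -5 + 2*T*(81 + T))
s = 80 (s = -5*(4 + 0)*(-4) = -5*4*(-4) = -20*(-4) = 80)
a(Y) = 80
(g(-15) - 1*(-14689)) + a(44) = ((-5 + 2*(-15)² + 162*(-15)) - 1*(-14689)) + 80 = ((-5 + 2*225 - 2430) + 14689) + 80 = ((-5 + 450 - 2430) + 14689) + 80 = (-1985 + 14689) + 80 = 12704 + 80 = 12784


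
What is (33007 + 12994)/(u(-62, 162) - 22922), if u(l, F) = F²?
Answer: 46001/3322 ≈ 13.847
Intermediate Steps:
(33007 + 12994)/(u(-62, 162) - 22922) = (33007 + 12994)/(162² - 22922) = 46001/(26244 - 22922) = 46001/3322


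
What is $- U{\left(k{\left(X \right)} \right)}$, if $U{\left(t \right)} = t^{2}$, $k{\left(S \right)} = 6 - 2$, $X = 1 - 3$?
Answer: $-16$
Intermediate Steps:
$X = -2$ ($X = 1 - 3 = -2$)
$k{\left(S \right)} = 4$ ($k{\left(S \right)} = 6 - 2 = 4$)
$- U{\left(k{\left(X \right)} \right)} = - 4^{2} = \left(-1\right) 16 = -16$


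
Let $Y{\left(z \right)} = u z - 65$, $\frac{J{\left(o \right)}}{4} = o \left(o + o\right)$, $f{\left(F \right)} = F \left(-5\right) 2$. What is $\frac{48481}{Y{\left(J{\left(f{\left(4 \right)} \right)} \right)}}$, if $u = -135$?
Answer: $- \frac{48481}{1728065} \approx -0.028055$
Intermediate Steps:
$f{\left(F \right)} = - 10 F$ ($f{\left(F \right)} = - 5 F 2 = - 10 F$)
$J{\left(o \right)} = 8 o^{2}$ ($J{\left(o \right)} = 4 o \left(o + o\right) = 4 o 2 o = 4 \cdot 2 o^{2} = 8 o^{2}$)
$Y{\left(z \right)} = -65 - 135 z$ ($Y{\left(z \right)} = - 135 z - 65 = -65 - 135 z$)
$\frac{48481}{Y{\left(J{\left(f{\left(4 \right)} \right)} \right)}} = \frac{48481}{-65 - 135 \cdot 8 \left(\left(-10\right) 4\right)^{2}} = \frac{48481}{-65 - 135 \cdot 8 \left(-40\right)^{2}} = \frac{48481}{-65 - 135 \cdot 8 \cdot 1600} = \frac{48481}{-65 - 1728000} = \frac{48481}{-1728065} = 48481 \left(- \frac{1}{1728065}\right) = - \frac{48481}{1728065}$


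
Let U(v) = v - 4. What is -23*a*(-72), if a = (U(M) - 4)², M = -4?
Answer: 238464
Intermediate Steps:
U(v) = -4 + v
a = 144 (a = ((-4 - 4) - 4)² = (-8 - 4)² = (-12)² = 144)
-23*a*(-72) = -23*144*(-72) = -3312*(-72) = 238464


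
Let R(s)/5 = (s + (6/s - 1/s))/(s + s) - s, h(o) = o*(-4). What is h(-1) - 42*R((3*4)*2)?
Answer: 948113/192 ≈ 4938.1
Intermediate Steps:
h(o) = -4*o
R(s) = -5*s + 5*(s + 5/s)/(2*s) (R(s) = 5*((s + (6/s - 1/s))/(s + s) - s) = 5*((s + 5/s)/((2*s)) - s) = 5*((s + 5/s)*(1/(2*s)) - s) = 5*((s + 5/s)/(2*s) - s) = 5*(-s + (s + 5/s)/(2*s)) = -5*s + 5*(s + 5/s)/(2*s))
h(-1) - 42*R((3*4)*2) = -4*(-1) - 42*(5/2 - 5*3*4*2 + 25/(2*((3*4)*2)²)) = 4 - 42*(5/2 - 60*2 + 25/(2*(12*2)²)) = 4 - 42*(5/2 - 5*24 + (25/2)/24²) = 4 - 42*(5/2 - 120 + (25/2)*(1/576)) = 4 - 42*(5/2 - 120 + 25/1152) = 4 - 42*(-135335/1152) = 4 + 947345/192 = 948113/192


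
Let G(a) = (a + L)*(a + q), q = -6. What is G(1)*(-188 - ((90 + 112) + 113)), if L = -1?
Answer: 0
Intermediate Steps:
G(a) = (-1 + a)*(-6 + a) (G(a) = (a - 1)*(a - 6) = (-1 + a)*(-6 + a))
G(1)*(-188 - ((90 + 112) + 113)) = (6 + 1² - 7*1)*(-188 - ((90 + 112) + 113)) = (6 + 1 - 7)*(-188 - (202 + 113)) = 0*(-188 - 1*315) = 0*(-188 - 315) = 0*(-503) = 0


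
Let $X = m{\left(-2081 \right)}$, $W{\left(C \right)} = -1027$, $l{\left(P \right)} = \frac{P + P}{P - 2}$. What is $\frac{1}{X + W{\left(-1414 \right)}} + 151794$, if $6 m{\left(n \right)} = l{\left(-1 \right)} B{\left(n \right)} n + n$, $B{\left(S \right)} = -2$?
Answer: $\frac{2490180552}{16405} \approx 1.5179 \cdot 10^{5}$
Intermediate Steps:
$l{\left(P \right)} = \frac{2 P}{-2 + P}$
$m{\left(n \right)} = - \frac{n}{18}$ ($m{\left(n \right)} = \frac{2 \left(-1\right) \frac{1}{-2 - 1} \left(-2\right) n + n}{6} = \frac{2 \left(-1\right) \frac{1}{-3} \left(-2\right) n + n}{6} = \frac{2 \left(-1\right) \left(- \frac{1}{3}\right) \left(-2\right) n + n}{6} = \frac{\frac{2}{3} \left(-2\right) n + n}{6} = \frac{- \frac{4 n}{3} + n}{6} = \frac{\left(- \frac{1}{3}\right) n}{6} = - \frac{n}{18}$)
$X = \frac{2081}{18}$ ($X = \left(- \frac{1}{18}\right) \left(-2081\right) = \frac{2081}{18} \approx 115.61$)
$\frac{1}{X + W{\left(-1414 \right)}} + 151794 = \frac{1}{\frac{2081}{18} - 1027} + 151794 = \frac{1}{- \frac{16405}{18}} + 151794 = - \frac{18}{16405} + 151794 = \frac{2490180552}{16405}$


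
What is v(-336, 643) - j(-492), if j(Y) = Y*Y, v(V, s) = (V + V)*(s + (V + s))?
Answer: -880464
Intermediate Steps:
v(V, s) = 2*V*(V + 2*s) (v(V, s) = (2*V)*(V + 2*s) = 2*V*(V + 2*s))
j(Y) = Y**2
v(-336, 643) - j(-492) = 2*(-336)*(-336 + 2*643) - 1*(-492)**2 = 2*(-336)*(-336 + 1286) - 1*242064 = 2*(-336)*950 - 242064 = -638400 - 242064 = -880464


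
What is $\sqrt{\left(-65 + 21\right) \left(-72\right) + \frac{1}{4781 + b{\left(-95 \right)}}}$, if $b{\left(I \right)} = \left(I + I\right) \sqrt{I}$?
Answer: $\sqrt{\frac{15146209 - 601920 i \sqrt{95}}{4781 - 190 i \sqrt{95}}} \approx 56.285 + 5.0 \cdot 10^{-7} i$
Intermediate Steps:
$b{\left(I \right)} = 2 I^{\frac{3}{2}}$ ($b{\left(I \right)} = 2 I \sqrt{I} = 2 I^{\frac{3}{2}}$)
$\sqrt{\left(-65 + 21\right) \left(-72\right) + \frac{1}{4781 + b{\left(-95 \right)}}} = \sqrt{\left(-65 + 21\right) \left(-72\right) + \frac{1}{4781 + 2 \left(-95\right)^{\frac{3}{2}}}} = \sqrt{\left(-44\right) \left(-72\right) + \frac{1}{4781 + 2 \left(- 95 i \sqrt{95}\right)}} = \sqrt{3168 + \frac{1}{4781 - 190 i \sqrt{95}}}$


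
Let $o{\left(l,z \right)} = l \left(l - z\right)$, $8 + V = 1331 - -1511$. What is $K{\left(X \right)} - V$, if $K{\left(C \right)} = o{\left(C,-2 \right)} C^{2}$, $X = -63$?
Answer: $15250033$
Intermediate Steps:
$V = 2834$ ($V = -8 + \left(1331 - -1511\right) = -8 + \left(1331 + 1511\right) = -8 + 2842 = 2834$)
$K{\left(C \right)} = C^{3} \left(2 + C\right)$ ($K{\left(C \right)} = C \left(C - -2\right) C^{2} = C \left(C + 2\right) C^{2} = C \left(2 + C\right) C^{2} = C^{3} \left(2 + C\right)$)
$K{\left(X \right)} - V = \left(-63\right)^{3} \left(2 - 63\right) - 2834 = \left(-250047\right) \left(-61\right) - 2834 = 15252867 - 2834 = 15250033$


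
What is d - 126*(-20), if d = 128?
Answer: 2648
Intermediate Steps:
d - 126*(-20) = 128 - 126*(-20) = 128 + 2520 = 2648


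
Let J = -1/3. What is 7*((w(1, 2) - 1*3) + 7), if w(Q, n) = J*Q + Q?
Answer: 98/3 ≈ 32.667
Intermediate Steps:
J = -⅓ (J = -1*⅓ = -⅓ ≈ -0.33333)
w(Q, n) = 2*Q/3 (w(Q, n) = -Q/3 + Q = 2*Q/3)
7*((w(1, 2) - 1*3) + 7) = 7*(((⅔)*1 - 1*3) + 7) = 7*((⅔ - 3) + 7) = 7*(-7/3 + 7) = 7*(14/3) = 98/3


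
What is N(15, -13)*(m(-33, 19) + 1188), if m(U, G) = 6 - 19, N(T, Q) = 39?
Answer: 45825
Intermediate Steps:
m(U, G) = -13
N(15, -13)*(m(-33, 19) + 1188) = 39*(-13 + 1188) = 39*1175 = 45825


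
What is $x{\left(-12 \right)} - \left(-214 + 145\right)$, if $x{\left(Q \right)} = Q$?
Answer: $57$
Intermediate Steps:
$x{\left(-12 \right)} - \left(-214 + 145\right) = -12 - \left(-214 + 145\right) = -12 - -69 = -12 + 69 = 57$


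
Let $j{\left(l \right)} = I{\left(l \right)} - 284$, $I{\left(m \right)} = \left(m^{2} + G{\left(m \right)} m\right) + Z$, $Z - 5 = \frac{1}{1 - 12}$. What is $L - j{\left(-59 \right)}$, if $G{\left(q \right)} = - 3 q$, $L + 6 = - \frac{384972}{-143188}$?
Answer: $\frac{2849998715}{393767} \approx 7237.8$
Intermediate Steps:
$L = - \frac{118539}{35797}$ ($L = -6 - \frac{384972}{-143188} = -6 - - \frac{96243}{35797} = -6 + \frac{96243}{35797} = - \frac{118539}{35797} \approx -3.3114$)
$Z = \frac{54}{11}$ ($Z = 5 + \frac{1}{1 - 12} = 5 + \frac{1}{-11} = 5 - \frac{1}{11} = \frac{54}{11} \approx 4.9091$)
$I{\left(m \right)} = \frac{54}{11} - 2 m^{2}$ ($I{\left(m \right)} = \left(m^{2} + - 3 m m\right) + \frac{54}{11} = \left(m^{2} - 3 m^{2}\right) + \frac{54}{11} = - 2 m^{2} + \frac{54}{11} = \frac{54}{11} - 2 m^{2}$)
$j{\left(l \right)} = - \frac{3070}{11} - 2 l^{2}$ ($j{\left(l \right)} = \left(\frac{54}{11} - 2 l^{2}\right) - 284 = - \frac{3070}{11} - 2 l^{2}$)
$L - j{\left(-59 \right)} = - \frac{118539}{35797} - \left(- \frac{3070}{11} - 2 \left(-59\right)^{2}\right) = - \frac{118539}{35797} - \left(- \frac{3070}{11} - 6962\right) = - \frac{118539}{35797} - - \frac{79652}{11} = - \frac{118539}{35797} + \frac{79652}{11} = \frac{2849998715}{393767}$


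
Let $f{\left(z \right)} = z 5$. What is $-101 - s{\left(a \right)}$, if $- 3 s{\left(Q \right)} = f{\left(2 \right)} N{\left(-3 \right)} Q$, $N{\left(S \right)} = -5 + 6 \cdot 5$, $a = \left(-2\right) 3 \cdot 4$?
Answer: $-2101$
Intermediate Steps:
$a = -24$ ($a = \left(-6\right) 4 = -24$)
$f{\left(z \right)} = 5 z$
$N{\left(S \right)} = 25$ ($N{\left(S \right)} = -5 + 30 = 25$)
$s{\left(Q \right)} = - \frac{250 Q}{3}$ ($s{\left(Q \right)} = - \frac{5 \cdot 2 \cdot 25 Q}{3} = - \frac{10 \cdot 25 Q}{3} = - \frac{250 Q}{3}$)
$-101 - s{\left(a \right)} = -101 - \left(- \frac{250}{3}\right) \left(-24\right) = -101 - 2000 = -2101$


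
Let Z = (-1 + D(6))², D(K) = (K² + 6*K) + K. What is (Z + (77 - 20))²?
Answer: 35832196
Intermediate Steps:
D(K) = K² + 7*K
Z = 5929 (Z = (-1 + 6*(7 + 6))² = (-1 + 6*13)² = (-1 + 78)² = 77² = 5929)
(Z + (77 - 20))² = (5929 + (77 - 20))² = (5929 + 57)² = 5986² = 35832196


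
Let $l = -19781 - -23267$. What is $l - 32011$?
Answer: $-28525$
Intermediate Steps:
$l = 3486$ ($l = -19781 + 23267 = 3486$)
$l - 32011 = 3486 - 32011 = -28525$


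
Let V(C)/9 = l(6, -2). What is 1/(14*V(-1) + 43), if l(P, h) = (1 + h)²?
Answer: 1/169 ≈ 0.0059172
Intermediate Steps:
V(C) = 9 (V(C) = 9*(1 - 2)² = 9*(-1)² = 9*1 = 9)
1/(14*V(-1) + 43) = 1/(14*9 + 43) = 1/(126 + 43) = 1/169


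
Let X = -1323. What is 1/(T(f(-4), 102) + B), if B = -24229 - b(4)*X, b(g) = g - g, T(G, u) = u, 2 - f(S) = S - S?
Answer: -1/24127 ≈ -4.1447e-5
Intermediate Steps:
f(S) = 2 (f(S) = 2 - (S - S) = 2 - 1*0 = 2 + 0 = 2)
b(g) = 0
B = -24229 (B = -24229 - 0*(-1323) = -24229 - 1*0 = -24229 + 0 = -24229)
1/(T(f(-4), 102) + B) = 1/(102 - 24229) = 1/(-24127) = -1/24127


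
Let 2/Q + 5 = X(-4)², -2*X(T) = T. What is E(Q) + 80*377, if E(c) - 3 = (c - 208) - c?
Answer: 29955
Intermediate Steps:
X(T) = -T/2
Q = -2 (Q = 2/(-5 + (-½*(-4))²) = 2/(-5 + 2²) = 2/(-5 + 4) = 2/(-1) = 2*(-1) = -2)
E(c) = -205 (E(c) = 3 + ((c - 208) - c) = 3 + ((-208 + c) - c) = 3 - 208 = -205)
E(Q) + 80*377 = -205 + 80*377 = -205 + 30160 = 29955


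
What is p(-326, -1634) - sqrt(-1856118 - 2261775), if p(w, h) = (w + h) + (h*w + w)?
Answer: 530398 - I*sqrt(4117893) ≈ 5.304e+5 - 2029.3*I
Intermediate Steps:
p(w, h) = h + 2*w + h*w (p(w, h) = (h + w) + (w + h*w) = h + 2*w + h*w)
p(-326, -1634) - sqrt(-1856118 - 2261775) = (-1634 + 2*(-326) - 1634*(-326)) - sqrt(-1856118 - 2261775) = (-1634 - 652 + 532684) - sqrt(-4117893) = 530398 - I*sqrt(4117893)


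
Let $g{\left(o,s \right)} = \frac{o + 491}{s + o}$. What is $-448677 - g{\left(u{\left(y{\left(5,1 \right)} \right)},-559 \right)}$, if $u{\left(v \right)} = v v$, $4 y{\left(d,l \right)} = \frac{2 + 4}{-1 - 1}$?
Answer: $- \frac{801784226}{1787} \approx -4.4868 \cdot 10^{5}$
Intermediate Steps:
$y{\left(d,l \right)} = - \frac{3}{4}$ ($y{\left(d,l \right)} = \frac{\left(2 + 4\right) \frac{1}{-1 - 1}}{4} = \frac{6 \frac{1}{-2}}{4} = \frac{6 \left(- \frac{1}{2}\right)}{4} = \frac{1}{4} \left(-3\right) = - \frac{3}{4}$)
$u{\left(v \right)} = v^{2}$
$g{\left(o,s \right)} = \frac{491 + o}{o + s}$
$-448677 - g{\left(u{\left(y{\left(5,1 \right)} \right)},-559 \right)} = -448677 - \frac{491 + \left(- \frac{3}{4}\right)^{2}}{\left(- \frac{3}{4}\right)^{2} - 559} = -448677 - \frac{491 + \frac{9}{16}}{\frac{9}{16} - 559} = -448677 - \frac{1}{- \frac{8935}{16}} \cdot \frac{7865}{16} = -448677 - \left(- \frac{16}{8935}\right) \frac{7865}{16} = -448677 - - \frac{1573}{1787} = -448677 + \frac{1573}{1787} = - \frac{801784226}{1787}$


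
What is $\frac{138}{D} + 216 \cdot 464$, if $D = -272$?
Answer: $\frac{13630395}{136} \approx 1.0022 \cdot 10^{5}$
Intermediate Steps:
$\frac{138}{D} + 216 \cdot 464 = \frac{138}{-272} + 216 \cdot 464 = 138 \left(- \frac{1}{272}\right) + 100224 = - \frac{69}{136} + 100224 = \frac{13630395}{136}$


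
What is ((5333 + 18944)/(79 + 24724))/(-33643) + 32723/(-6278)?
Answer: -635017961811/121829310034 ≈ -5.2124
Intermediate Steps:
((5333 + 18944)/(79 + 24724))/(-33643) + 32723/(-6278) = (24277/24803)*(-1/33643) + 32723*(-1/6278) = (24277*(1/24803))*(-1/33643) - 761/146 = (24277/24803)*(-1/33643) - 761/146 = -24277/834447329 - 761/146 = -635017961811/121829310034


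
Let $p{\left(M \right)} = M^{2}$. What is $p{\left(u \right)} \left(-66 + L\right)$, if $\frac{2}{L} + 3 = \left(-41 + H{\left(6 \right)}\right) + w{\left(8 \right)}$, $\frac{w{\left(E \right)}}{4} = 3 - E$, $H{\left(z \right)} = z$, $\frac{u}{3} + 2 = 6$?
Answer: $- \frac{275760}{29} \approx -9509.0$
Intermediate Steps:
$u = 12$ ($u = -6 + 3 \cdot 6 = -6 + 18 = 12$)
$w{\left(E \right)} = 12 - 4 E$ ($w{\left(E \right)} = 4 \left(3 - E\right) = 12 - 4 E$)
$L = - \frac{1}{29}$ ($L = \frac{2}{-3 + \left(\left(-41 + 6\right) + \left(12 - 32\right)\right)} = \frac{2}{-3 + \left(-35 + \left(12 - 32\right)\right)} = \frac{2}{-3 - 55} = \frac{2}{-58} = 2 \left(- \frac{1}{58}\right) = - \frac{1}{29} \approx -0.034483$)
$p{\left(u \right)} \left(-66 + L\right) = 12^{2} \left(-66 - \frac{1}{29}\right) = 144 \left(- \frac{1915}{29}\right) = - \frac{275760}{29}$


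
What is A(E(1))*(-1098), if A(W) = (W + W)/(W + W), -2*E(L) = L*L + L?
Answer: -1098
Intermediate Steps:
E(L) = -L/2 - L²/2 (E(L) = -(L*L + L)/2 = -(L² + L)/2 = -(L + L²)/2 = -L/2 - L²/2)
A(W) = 1 (A(W) = (2*W)/((2*W)) = (2*W)*(1/(2*W)) = 1)
A(E(1))*(-1098) = 1*(-1098) = -1098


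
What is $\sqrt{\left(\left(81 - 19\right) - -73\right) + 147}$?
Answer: $\sqrt{282} \approx 16.793$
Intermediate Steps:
$\sqrt{\left(\left(81 - 19\right) - -73\right) + 147} = \sqrt{\left(\left(81 - 19\right) + 73\right) + 147} = \sqrt{\left(62 + 73\right) + 147} = \sqrt{135 + 147} = \sqrt{282}$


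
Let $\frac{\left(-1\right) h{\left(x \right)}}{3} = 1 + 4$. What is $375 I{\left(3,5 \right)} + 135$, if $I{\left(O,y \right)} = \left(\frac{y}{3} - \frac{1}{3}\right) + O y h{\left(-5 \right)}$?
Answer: $-83740$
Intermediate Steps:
$h{\left(x \right)} = -15$ ($h{\left(x \right)} = - 3 \left(1 + 4\right) = \left(-3\right) 5 = -15$)
$I{\left(O,y \right)} = - \frac{1}{3} + \frac{y}{3} - 15 O y$ ($I{\left(O,y \right)} = \left(\frac{y}{3} - \frac{1}{3}\right) + O y \left(-15\right) = \left(y \frac{1}{3} - \frac{1}{3}\right) - 15 O y = \left(\frac{y}{3} - \frac{1}{3}\right) - 15 O y = \left(- \frac{1}{3} + \frac{y}{3}\right) - 15 O y = - \frac{1}{3} + \frac{y}{3} - 15 O y$)
$375 I{\left(3,5 \right)} + 135 = 375 \left(- \frac{1}{3} + \frac{1}{3} \cdot 5 - 45 \cdot 5\right) + 135 = 375 \left(- \frac{1}{3} + \frac{5}{3} - 225\right) + 135 = 375 \left(- \frac{671}{3}\right) + 135 = -83875 + 135 = -83740$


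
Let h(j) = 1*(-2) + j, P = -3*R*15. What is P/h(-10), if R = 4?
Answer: 15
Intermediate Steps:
P = -180 (P = -3*4*15 = -12*15 = -180)
h(j) = -2 + j
P/h(-10) = -180/(-2 - 10) = -180/(-12) = -180*(-1/12) = 15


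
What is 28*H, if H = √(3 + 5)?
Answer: 56*√2 ≈ 79.196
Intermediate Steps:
H = 2*√2 (H = √8 = 2*√2 ≈ 2.8284)
28*H = 28*(2*√2) = 56*√2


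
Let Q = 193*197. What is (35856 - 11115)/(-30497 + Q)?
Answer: 2749/836 ≈ 3.2883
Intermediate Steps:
Q = 38021
(35856 - 11115)/(-30497 + Q) = (35856 - 11115)/(-30497 + 38021) = 24741/7524 = 24741*(1/7524) = 2749/836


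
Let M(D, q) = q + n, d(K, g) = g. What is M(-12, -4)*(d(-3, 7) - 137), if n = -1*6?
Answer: 1300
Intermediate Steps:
n = -6
M(D, q) = -6 + q (M(D, q) = q - 6 = -6 + q)
M(-12, -4)*(d(-3, 7) - 137) = (-6 - 4)*(7 - 137) = -10*(-130) = 1300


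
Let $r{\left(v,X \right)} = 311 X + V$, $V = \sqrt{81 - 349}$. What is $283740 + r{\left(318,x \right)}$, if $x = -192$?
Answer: $224028 + 2 i \sqrt{67} \approx 2.2403 \cdot 10^{5} + 16.371 i$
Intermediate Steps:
$V = 2 i \sqrt{67}$ ($V = \sqrt{-268} = 2 i \sqrt{67} \approx 16.371 i$)
$r{\left(v,X \right)} = 311 X + 2 i \sqrt{67}$
$283740 + r{\left(318,x \right)} = 283740 + \left(311 \left(-192\right) + 2 i \sqrt{67}\right) = 283740 - \left(59712 - 2 i \sqrt{67}\right) = 224028 + 2 i \sqrt{67}$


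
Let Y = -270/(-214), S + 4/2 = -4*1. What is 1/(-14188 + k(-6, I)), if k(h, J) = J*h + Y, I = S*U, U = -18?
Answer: -107/1587317 ≈ -6.7409e-5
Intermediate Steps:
S = -6 (S = -2 - 4*1 = -2 - 4 = -6)
I = 108 (I = -6*(-18) = 108)
Y = 135/107 (Y = -270*(-1/214) = 135/107 ≈ 1.2617)
k(h, J) = 135/107 + J*h (k(h, J) = J*h + 135/107 = 135/107 + J*h)
1/(-14188 + k(-6, I)) = 1/(-14188 + (135/107 + 108*(-6))) = 1/(-14188 + (135/107 - 648)) = 1/(-14188 - 69201/107) = 1/(-1587317/107) = -107/1587317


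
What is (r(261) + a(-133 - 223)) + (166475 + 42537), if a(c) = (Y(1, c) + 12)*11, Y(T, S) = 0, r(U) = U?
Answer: 209405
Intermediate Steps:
a(c) = 132 (a(c) = (0 + 12)*11 = 12*11 = 132)
(r(261) + a(-133 - 223)) + (166475 + 42537) = (261 + 132) + (166475 + 42537) = 393 + 209012 = 209405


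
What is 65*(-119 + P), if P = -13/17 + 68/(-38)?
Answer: -2552030/323 ≈ -7901.0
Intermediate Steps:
P = -825/323 (P = -13*1/17 + 68*(-1/38) = -13/17 - 34/19 = -825/323 ≈ -2.5542)
65*(-119 + P) = 65*(-119 - 825/323) = 65*(-39262/323) = -2552030/323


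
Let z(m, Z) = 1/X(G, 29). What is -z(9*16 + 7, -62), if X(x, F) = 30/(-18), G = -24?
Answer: ⅗ ≈ 0.60000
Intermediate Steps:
X(x, F) = -5/3 (X(x, F) = 30*(-1/18) = -5/3)
z(m, Z) = -⅗ (z(m, Z) = 1/(-5/3) = -⅗)
-z(9*16 + 7, -62) = -1*(-⅗) = ⅗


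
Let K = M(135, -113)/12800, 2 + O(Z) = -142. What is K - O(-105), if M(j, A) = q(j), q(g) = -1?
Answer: 1843199/12800 ≈ 144.00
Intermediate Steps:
O(Z) = -144 (O(Z) = -2 - 142 = -144)
M(j, A) = -1
K = -1/12800 ≈ -7.8125e-5
K - O(-105) = -1/12800 - 1*(-144) = -1/12800 + 144 = 1843199/12800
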